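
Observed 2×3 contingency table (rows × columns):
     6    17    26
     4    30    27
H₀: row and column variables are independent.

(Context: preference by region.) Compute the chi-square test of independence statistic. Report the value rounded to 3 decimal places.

test statistic = 2.738

Row totals [49, 61], col totals [10, 47, 53], n=110
χ² = (6−4.45)²/4.45 + (17−20.94)²/20.94 + (26−23.61)²/23.61 + (4−5.55)²/5.55 + (30−26.06)²/26.06 + (27−29.39)²/29.39 = 2.7381
df = 2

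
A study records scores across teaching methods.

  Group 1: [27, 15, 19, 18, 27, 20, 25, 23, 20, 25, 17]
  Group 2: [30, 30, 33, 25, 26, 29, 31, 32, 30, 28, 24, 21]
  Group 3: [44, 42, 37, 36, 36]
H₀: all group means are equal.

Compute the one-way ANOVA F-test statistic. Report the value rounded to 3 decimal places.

test statistic = 36.250

Group means [21.45, 28.25, 39.00], grand mean 27.500
SSB = Σnᵢ(x̄ᵢ−x̄)² = 1070.023; SSW = ΣΣ(x−x̄ᵢ)² = 368.977
MSB = 1070.023/2 = 535.0114; MSW = 368.977/25 = 14.7591
F = MSB/MSW = 36.2496
df = (2, 25)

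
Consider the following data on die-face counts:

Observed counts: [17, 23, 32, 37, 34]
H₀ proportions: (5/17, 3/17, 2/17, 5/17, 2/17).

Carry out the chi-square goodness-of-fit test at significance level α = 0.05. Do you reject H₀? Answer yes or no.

n = 143; E_i = n·p_i = [42.06, 25.24, 16.82, 42.06, 16.82]
χ² = (17−42.06)²/42.06 + (23−25.24)²/25.24 + (32−16.82)²/16.82 + (37−42.06)²/42.06 + (34−16.82)²/16.82 = 46.9641
df = 4
p-value (upper-tail) = 0.00000
At α=0.05: p < α → reject H₀

reject H₀: yes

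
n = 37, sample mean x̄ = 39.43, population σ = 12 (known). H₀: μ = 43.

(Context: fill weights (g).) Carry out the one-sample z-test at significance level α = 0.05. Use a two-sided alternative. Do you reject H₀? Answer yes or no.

SE = σ/√n = 12/√37 = 1.9728
z = (x̄−μ₀)/SE = (39.43−43)/1.9728 = -1.8096
p-value (two-sided) = 0.07035
At α=0.05: p ≥ α → fail to reject H₀

reject H₀: no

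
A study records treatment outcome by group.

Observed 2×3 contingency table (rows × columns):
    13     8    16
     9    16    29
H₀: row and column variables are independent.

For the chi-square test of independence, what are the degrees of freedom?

df = (r−1)(c−1) = (2−1)·(3−1) = 2

degrees of freedom = 2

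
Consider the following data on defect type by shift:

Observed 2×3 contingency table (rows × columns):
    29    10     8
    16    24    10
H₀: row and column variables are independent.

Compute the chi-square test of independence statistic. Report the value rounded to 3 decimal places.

Row totals [47, 50], col totals [45, 34, 18], n=97
χ² = (29−21.80)²/21.80 + (10−16.47)²/16.47 + (8−8.72)²/8.72 + (16−23.20)²/23.20 + (24−17.53)²/17.53 + (10−9.28)²/9.28 = 9.6589
df = 2

test statistic = 9.659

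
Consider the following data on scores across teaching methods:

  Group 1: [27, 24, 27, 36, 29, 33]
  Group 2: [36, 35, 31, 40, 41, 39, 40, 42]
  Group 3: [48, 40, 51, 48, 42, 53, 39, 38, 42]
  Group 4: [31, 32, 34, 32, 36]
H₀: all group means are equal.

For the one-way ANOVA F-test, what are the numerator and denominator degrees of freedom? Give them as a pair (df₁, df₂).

k = 4 groups, N = 28 total
df = (k−1, N−k) = (4−1, 28−4) = (3, 24)

degrees of freedom = [3, 24]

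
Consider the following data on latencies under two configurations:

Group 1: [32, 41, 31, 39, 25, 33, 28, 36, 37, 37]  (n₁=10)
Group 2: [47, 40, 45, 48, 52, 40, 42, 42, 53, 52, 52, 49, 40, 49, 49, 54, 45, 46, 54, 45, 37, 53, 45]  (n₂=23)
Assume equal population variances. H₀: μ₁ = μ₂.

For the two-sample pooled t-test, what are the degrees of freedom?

df = n₁ + n₂ − 2 = 10 + 23 − 2 = 31

degrees of freedom = 31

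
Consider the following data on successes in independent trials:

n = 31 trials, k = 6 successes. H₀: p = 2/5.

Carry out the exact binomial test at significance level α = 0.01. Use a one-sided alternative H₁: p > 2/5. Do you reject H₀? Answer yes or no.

Exact binomial: n=31, k=6, p₀=2/5=0.4000
P(X≥6) from Σ C(n,i)·p₀^i·(1−p₀)^(n−i)
p-value (one-sided, H₁ greater) = 0.99600
At α=0.01: p ≥ α → fail to reject H₀

reject H₀: no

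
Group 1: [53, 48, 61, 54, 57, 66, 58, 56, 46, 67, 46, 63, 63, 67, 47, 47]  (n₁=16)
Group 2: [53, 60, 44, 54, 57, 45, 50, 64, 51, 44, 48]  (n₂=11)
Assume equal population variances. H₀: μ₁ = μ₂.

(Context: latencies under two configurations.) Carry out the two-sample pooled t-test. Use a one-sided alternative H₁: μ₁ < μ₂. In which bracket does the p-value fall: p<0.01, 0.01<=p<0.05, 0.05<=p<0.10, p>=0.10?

p-value bracket: p>=0.10

x̄₁=56.188, s₁=7.782, n₁=16
x̄₂=51.818, s₂=6.600, n₂=11
s_p² = [15·7.782² + 10·6.600²]/25 = 53.7630
SE = √(s_p²·(1/16+1/11)) = 2.8719
t = (56.188−51.818)/2.8719 = 1.5214
df = 25
p-value (one-sided, H₁ less) = 0.92965
→ bracket: p>=0.10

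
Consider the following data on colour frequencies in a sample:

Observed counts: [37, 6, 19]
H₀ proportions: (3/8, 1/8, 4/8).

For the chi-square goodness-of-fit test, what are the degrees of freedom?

df = k − 1 = 3 − 1 = 2

degrees of freedom = 2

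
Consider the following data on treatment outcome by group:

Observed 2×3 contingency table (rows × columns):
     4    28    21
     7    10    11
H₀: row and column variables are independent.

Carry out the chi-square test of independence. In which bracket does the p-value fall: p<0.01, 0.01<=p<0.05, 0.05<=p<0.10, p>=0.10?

Row totals [53, 28], col totals [11, 38, 32], n=81
χ² = (4−7.20)²/7.20 + (28−24.86)²/24.86 + (21−20.94)²/20.94 + (7−3.80)²/3.80 + (10−13.14)²/13.14 + (11−11.06)²/11.06 = 5.2539
df = 2
p-value (upper-tail) = 0.07230
→ bracket: 0.05<=p<0.10

p-value bracket: 0.05<=p<0.10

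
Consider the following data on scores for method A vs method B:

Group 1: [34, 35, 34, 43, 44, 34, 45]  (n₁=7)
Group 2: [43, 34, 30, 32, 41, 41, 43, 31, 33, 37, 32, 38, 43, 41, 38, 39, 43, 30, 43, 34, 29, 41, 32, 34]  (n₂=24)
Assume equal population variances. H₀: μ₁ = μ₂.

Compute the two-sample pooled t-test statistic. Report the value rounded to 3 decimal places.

x̄₁=38.429, s₁=5.255, n₁=7
x̄₂=36.750, s₂=4.954, n₂=24
s_p² = [6·5.255² + 23·4.954²]/29 = 25.1798
SE = √(s_p²·(1/7+1/24)) = 2.1555
t = (38.429−36.750)/2.1555 = 0.7787
df = 29

test statistic = 0.779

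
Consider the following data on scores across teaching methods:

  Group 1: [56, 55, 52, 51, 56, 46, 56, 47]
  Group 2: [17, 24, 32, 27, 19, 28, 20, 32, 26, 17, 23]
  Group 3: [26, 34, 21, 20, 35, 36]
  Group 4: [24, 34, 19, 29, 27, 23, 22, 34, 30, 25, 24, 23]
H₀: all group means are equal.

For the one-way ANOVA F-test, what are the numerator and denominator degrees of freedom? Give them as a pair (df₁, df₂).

degrees of freedom = [3, 33]

k = 4 groups, N = 37 total
df = (k−1, N−k) = (4−1, 37−4) = (3, 33)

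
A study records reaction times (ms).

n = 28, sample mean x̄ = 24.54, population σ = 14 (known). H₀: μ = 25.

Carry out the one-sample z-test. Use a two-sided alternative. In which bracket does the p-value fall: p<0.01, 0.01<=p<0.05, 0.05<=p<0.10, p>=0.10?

p-value bracket: p>=0.10

SE = σ/√n = 14/√28 = 2.6458
z = (x̄−μ₀)/SE = (24.54−25)/2.6458 = -0.1739
p-value (two-sided) = 0.86197
→ bracket: p>=0.10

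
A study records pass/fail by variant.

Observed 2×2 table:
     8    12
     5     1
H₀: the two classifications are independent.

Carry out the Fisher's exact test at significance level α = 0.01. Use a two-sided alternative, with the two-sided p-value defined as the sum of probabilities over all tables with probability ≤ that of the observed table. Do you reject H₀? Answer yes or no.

Margins: r₁=20, r₂=6, c₁=13, c₂=13, n=26
p_obs = C(20,8)·C(6,5)/C(26,13); sum pmf over tables with pmf ≤ p_obs
p-value (two-sided) = 0.16025
At α=0.01: p ≥ α → fail to reject H₀

reject H₀: no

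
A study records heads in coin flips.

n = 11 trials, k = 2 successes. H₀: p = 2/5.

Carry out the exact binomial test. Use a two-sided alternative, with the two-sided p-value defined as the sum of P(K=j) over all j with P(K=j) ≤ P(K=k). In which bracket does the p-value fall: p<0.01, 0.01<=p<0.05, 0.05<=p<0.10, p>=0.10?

Exact binomial: n=11, k=2, p₀=2/5=0.4000
P(X=j) = C(n,j)·p₀^j·(1−p₀)^(n−j); p = Σ P(X=j) over j with P(X=j) ≤ P(X=2)
p-value (two-sided) = 0.21827
→ bracket: p>=0.10

p-value bracket: p>=0.10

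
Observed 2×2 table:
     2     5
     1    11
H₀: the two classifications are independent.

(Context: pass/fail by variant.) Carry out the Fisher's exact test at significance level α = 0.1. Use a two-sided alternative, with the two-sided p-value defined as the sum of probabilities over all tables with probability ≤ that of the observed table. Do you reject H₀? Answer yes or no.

Margins: r₁=7, r₂=12, c₁=3, c₂=16, n=19
p_obs = C(7,2)·C(12,1)/C(19,3); sum pmf over tables with pmf ≤ p_obs
p-value (two-sided) = 0.52322
At α=0.1: p ≥ α → fail to reject H₀

reject H₀: no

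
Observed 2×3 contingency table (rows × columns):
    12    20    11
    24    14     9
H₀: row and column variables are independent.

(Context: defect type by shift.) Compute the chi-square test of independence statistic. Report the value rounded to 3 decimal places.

Row totals [43, 47], col totals [36, 34, 20], n=90
χ² = (12−17.20)²/17.20 + (20−16.24)²/16.24 + (11−9.56)²/9.56 + (24−18.80)²/18.80 + (14−17.76)²/17.76 + (9−10.44)²/10.44 = 5.0911
df = 2

test statistic = 5.091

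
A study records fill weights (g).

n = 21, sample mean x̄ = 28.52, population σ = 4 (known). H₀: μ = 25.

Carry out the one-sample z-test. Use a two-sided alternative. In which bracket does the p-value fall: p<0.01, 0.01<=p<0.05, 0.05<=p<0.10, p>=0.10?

SE = σ/√n = 4/√21 = 0.8729
z = (x̄−μ₀)/SE = (28.52−25)/0.8729 = 4.0327
p-value (two-sided) = 0.00006
→ bracket: p<0.01

p-value bracket: p<0.01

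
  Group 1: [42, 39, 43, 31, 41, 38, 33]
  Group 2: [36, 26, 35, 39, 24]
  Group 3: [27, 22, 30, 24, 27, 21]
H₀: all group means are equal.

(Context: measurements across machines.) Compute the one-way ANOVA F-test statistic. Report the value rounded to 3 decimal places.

test statistic = 11.408

Group means [38.14, 32.00, 25.17], grand mean 32.111
SSB = Σnᵢ(x̄ᵢ−x̄)² = 544.087; SSW = ΣΣ(x−x̄ᵢ)² = 357.690
MSB = 544.087/2 = 272.0437; MSW = 357.690/15 = 23.8460
F = MSB/MSW = 11.4083
df = (2, 15)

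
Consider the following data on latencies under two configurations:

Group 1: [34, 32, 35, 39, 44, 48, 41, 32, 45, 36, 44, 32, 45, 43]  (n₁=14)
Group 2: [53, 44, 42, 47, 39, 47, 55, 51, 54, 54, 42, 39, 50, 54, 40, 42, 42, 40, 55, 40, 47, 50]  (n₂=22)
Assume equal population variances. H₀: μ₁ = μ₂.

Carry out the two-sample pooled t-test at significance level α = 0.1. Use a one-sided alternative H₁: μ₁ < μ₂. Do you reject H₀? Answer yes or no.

x̄₁=39.286, s₁=5.676, n₁=14
x̄₂=46.682, s₂=5.883, n₂=22
s_p² = [13·5.676² + 21·5.883²]/34 = 33.6950
SE = √(s_p²·(1/14+1/22)) = 1.9845
t = (39.286−46.682)/1.9845 = -3.7269
df = 34
p-value (one-sided, H₁ less) = 0.00035
At α=0.1: p < α → reject H₀

reject H₀: yes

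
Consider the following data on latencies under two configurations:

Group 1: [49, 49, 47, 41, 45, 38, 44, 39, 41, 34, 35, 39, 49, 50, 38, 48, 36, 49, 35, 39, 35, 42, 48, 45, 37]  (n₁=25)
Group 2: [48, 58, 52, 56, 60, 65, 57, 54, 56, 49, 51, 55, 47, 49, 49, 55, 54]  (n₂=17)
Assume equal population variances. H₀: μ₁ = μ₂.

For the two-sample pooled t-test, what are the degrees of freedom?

degrees of freedom = 40

df = n₁ + n₂ − 2 = 25 + 17 − 2 = 40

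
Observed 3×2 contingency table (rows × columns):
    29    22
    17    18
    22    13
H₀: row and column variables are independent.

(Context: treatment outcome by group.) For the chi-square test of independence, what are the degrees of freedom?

df = (r−1)(c−1) = (3−1)·(2−1) = 2

degrees of freedom = 2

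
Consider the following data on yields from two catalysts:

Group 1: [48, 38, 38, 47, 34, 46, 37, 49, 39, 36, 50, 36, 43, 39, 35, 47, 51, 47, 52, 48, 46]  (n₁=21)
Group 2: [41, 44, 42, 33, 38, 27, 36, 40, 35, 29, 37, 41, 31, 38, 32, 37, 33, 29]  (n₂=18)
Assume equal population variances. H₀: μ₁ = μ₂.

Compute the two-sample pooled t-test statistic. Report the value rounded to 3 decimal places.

test statistic = 4.199

x̄₁=43.143, s₁=5.944, n₁=21
x̄₂=35.722, s₂=4.933, n₂=18
s_p² = [20·5.944² + 17·4.933²]/37 = 30.2752
SE = √(s_p²·(1/21+1/18)) = 1.7674
t = (43.143−35.722)/1.7674 = 4.1987
df = 37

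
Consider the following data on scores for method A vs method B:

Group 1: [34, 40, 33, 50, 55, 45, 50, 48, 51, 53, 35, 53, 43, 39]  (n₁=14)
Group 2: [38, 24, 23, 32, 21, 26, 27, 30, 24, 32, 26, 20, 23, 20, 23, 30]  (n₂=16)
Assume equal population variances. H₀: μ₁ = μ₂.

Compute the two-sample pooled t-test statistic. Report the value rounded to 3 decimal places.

test statistic = 8.049

x̄₁=44.929, s₁=7.610, n₁=14
x̄₂=26.188, s₂=5.036, n₂=16
s_p² = [13·7.610² + 15·5.036²]/28 = 40.4774
SE = √(s_p²·(1/14+1/16)) = 2.3283
t = (44.929−26.188)/2.3283 = 8.0492
df = 28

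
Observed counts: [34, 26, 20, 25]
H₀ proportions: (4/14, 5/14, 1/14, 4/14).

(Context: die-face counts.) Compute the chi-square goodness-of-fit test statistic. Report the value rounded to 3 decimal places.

test statistic = 25.727

n = 105; E_i = n·p_i = [30.00, 37.50, 7.50, 30.00]
χ² = (34−30.00)²/30.00 + (26−37.50)²/37.50 + (20−7.50)²/7.50 + (25−30.00)²/30.00 = 25.7267
df = 3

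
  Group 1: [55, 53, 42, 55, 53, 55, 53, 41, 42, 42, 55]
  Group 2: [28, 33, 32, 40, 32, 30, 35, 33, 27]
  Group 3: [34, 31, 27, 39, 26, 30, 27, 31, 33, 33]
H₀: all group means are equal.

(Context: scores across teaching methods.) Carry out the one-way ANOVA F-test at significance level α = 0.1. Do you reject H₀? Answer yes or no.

Group means [49.64, 32.22, 31.10], grand mean 38.233
SSB = Σnᵢ(x̄ᵢ−x̄)² = 2264.366; SSW = ΣΣ(x−x̄ᵢ)² = 657.001
MSB = 2264.366/2 = 1132.1828; MSW = 657.001/27 = 24.3334
F = MSB/MSW = 46.5280
df = (2, 27)
p-value (upper-tail) = 0.00000
At α=0.1: p < α → reject H₀

reject H₀: yes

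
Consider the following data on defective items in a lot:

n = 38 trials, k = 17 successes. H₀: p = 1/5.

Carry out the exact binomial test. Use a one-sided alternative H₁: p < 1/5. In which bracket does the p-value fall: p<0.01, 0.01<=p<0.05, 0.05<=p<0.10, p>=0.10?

p-value bracket: p>=0.10

Exact binomial: n=38, k=17, p₀=1/5=0.2000
P(X≤17) from Σ C(n,i)·p₀^i·(1−p₀)^(n−i)
p-value (one-sided, H₁ less) = 0.99986
→ bracket: p>=0.10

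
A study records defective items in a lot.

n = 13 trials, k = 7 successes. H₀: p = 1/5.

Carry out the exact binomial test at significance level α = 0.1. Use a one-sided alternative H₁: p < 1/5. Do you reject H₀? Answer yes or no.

reject H₀: no

Exact binomial: n=13, k=7, p₀=1/5=0.2000
P(X≤7) from Σ C(n,i)·p₀^i·(1−p₀)^(n−i)
p-value (one-sided, H₁ less) = 0.99875
At α=0.1: p ≥ α → fail to reject H₀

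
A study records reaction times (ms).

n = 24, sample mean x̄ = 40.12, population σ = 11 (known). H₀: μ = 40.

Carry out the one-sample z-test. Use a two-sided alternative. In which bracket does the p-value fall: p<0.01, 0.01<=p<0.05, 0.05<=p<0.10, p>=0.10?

p-value bracket: p>=0.10

SE = σ/√n = 11/√24 = 2.2454
z = (x̄−μ₀)/SE = (40.12−40)/2.2454 = 0.0534
p-value (two-sided) = 0.95738
→ bracket: p>=0.10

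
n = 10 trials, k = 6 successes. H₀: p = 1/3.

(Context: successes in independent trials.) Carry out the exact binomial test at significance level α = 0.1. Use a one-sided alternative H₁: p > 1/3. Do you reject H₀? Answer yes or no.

reject H₀: yes

Exact binomial: n=10, k=6, p₀=1/3=0.3333
P(X≥6) from Σ C(n,i)·p₀^i·(1−p₀)^(n−i)
p-value (one-sided, H₁ greater) = 0.07656
At α=0.1: p < α → reject H₀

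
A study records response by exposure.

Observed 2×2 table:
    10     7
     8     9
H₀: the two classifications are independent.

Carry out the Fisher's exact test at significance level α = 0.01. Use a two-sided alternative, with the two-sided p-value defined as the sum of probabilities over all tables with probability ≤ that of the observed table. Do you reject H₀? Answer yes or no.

Margins: r₁=17, r₂=17, c₁=18, c₂=16, n=34
p_obs = C(17,10)·C(17,8)/C(34,18); sum pmf over tables with pmf ≤ p_obs
p-value (two-sided) = 0.73186
At α=0.01: p ≥ α → fail to reject H₀

reject H₀: no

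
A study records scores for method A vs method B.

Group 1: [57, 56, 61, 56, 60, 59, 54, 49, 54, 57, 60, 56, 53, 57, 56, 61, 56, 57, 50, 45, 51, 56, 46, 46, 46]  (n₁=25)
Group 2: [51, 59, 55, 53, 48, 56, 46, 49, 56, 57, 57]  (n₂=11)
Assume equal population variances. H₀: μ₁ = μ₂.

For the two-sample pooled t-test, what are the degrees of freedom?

df = n₁ + n₂ − 2 = 25 + 11 − 2 = 34

degrees of freedom = 34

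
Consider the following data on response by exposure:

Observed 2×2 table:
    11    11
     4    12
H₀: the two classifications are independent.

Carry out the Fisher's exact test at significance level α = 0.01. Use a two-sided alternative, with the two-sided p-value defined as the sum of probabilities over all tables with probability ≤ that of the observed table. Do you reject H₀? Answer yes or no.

reject H₀: no

Margins: r₁=22, r₂=16, c₁=15, c₂=23, n=38
p_obs = C(22,11)·C(16,4)/C(38,15); sum pmf over tables with pmf ≤ p_obs
p-value (two-sided) = 0.18165
At α=0.01: p ≥ α → fail to reject H₀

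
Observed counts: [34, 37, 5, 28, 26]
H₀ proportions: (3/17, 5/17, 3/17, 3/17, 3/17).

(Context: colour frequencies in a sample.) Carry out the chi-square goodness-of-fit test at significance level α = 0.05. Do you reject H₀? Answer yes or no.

n = 130; E_i = n·p_i = [22.94, 38.24, 22.94, 22.94, 22.94]
χ² = (34−22.94)²/22.94 + (37−38.24)²/38.24 + (5−22.94)²/22.94 + (28−22.94)²/22.94 + (26−22.94)²/22.94 = 20.9251
df = 4
p-value (upper-tail) = 0.00033
At α=0.05: p < α → reject H₀

reject H₀: yes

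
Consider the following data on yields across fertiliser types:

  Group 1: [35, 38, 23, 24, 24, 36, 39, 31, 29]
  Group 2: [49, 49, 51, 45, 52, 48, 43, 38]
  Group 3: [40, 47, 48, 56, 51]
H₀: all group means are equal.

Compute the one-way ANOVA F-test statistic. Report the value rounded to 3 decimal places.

test statistic = 22.627

Group means [31.00, 46.88, 48.40], grand mean 40.727
SSB = Σnᵢ(x̄ᵢ−x̄)² = 1448.289; SSW = ΣΣ(x−x̄ᵢ)² = 608.075
MSB = 1448.289/2 = 724.1443; MSW = 608.075/19 = 32.0039
F = MSB/MSW = 22.6267
df = (2, 19)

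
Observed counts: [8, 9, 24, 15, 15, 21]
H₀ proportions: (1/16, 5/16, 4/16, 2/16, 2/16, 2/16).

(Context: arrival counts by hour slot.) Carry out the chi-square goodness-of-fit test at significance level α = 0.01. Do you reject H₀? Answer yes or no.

reject H₀: yes

n = 92; E_i = n·p_i = [5.75, 28.75, 23.00, 11.50, 11.50, 11.50]
χ² = (8−5.75)²/5.75 + (9−28.75)²/28.75 + (24−23.00)²/23.00 + (15−11.50)²/11.50 + (15−11.50)²/11.50 + (21−11.50)²/11.50 = 24.4696
df = 5
p-value (upper-tail) = 0.00018
At α=0.01: p < α → reject H₀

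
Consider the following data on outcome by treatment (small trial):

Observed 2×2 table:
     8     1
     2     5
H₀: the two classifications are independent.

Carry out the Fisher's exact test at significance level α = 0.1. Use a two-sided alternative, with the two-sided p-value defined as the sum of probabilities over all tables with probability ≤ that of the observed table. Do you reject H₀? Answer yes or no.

Margins: r₁=9, r₂=7, c₁=10, c₂=6, n=16
p_obs = C(9,8)·C(7,2)/C(16,10); sum pmf over tables with pmf ≤ p_obs
p-value (two-sided) = 0.03497
At α=0.1: p < α → reject H₀

reject H₀: yes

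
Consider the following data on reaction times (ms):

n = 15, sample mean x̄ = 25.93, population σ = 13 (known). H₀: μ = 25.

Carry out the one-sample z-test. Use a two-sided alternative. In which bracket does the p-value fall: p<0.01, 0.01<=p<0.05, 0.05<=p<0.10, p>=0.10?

SE = σ/√n = 13/√15 = 3.3566
z = (x̄−μ₀)/SE = (25.93−25)/3.3566 = 0.2771
p-value (two-sided) = 0.78173
→ bracket: p>=0.10

p-value bracket: p>=0.10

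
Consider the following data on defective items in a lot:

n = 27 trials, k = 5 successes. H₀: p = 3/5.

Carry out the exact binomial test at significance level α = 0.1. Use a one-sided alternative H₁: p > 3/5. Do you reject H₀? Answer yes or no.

reject H₀: no

Exact binomial: n=27, k=5, p₀=3/5=0.6000
P(X≥5) from Σ C(n,i)·p₀^i·(1−p₀)^(n−i)
p-value (one-sided, H₁ greater) = 1.00000
At α=0.1: p ≥ α → fail to reject H₀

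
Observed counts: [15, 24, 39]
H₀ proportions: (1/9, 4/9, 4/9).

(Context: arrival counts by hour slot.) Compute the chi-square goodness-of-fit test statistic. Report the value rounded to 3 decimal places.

n = 78; E_i = n·p_i = [8.67, 34.67, 34.67]
χ² = (15−8.67)²/8.67 + (24−34.67)²/34.67 + (39−34.67)²/34.67 = 8.4519
df = 2

test statistic = 8.452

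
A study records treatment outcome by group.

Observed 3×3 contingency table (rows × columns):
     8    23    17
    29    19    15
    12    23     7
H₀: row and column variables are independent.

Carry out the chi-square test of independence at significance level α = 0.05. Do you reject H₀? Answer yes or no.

reject H₀: yes

Row totals [48, 63, 42], col totals [49, 65, 39], n=153
χ² = (8−15.37)²/15.37 + (23−20.39)²/20.39 + (17−12.24)²/12.24 + (29−20.18)²/20.18 + (19−26.76)²/26.76 + (15−16.06)²/16.06 + (12−13.45)²/13.45 + (23−17.84)²/17.84 + (7−10.71)²/10.71 = 14.8356
df = 4
p-value (upper-tail) = 0.00505
At α=0.05: p < α → reject H₀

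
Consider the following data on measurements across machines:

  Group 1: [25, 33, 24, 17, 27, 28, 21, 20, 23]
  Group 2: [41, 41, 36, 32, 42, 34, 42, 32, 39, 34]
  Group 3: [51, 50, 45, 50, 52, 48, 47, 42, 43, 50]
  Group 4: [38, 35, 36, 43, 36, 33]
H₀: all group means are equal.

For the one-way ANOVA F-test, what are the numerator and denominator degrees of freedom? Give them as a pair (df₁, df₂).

degrees of freedom = [3, 31]

k = 4 groups, N = 35 total
df = (k−1, N−k) = (4−1, 35−4) = (3, 31)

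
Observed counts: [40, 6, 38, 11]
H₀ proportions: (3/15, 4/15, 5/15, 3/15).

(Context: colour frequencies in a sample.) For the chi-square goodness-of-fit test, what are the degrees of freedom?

df = k − 1 = 4 − 1 = 3

degrees of freedom = 3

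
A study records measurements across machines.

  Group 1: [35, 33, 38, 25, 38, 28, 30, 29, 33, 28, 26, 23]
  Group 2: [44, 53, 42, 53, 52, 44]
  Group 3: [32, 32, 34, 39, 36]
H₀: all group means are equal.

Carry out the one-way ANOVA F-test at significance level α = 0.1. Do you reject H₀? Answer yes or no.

Group means [30.50, 48.00, 34.60], grand mean 35.957
SSB = Σnᵢ(x̄ᵢ−x̄)² = 1236.757; SSW = ΣΣ(x−x̄ᵢ)² = 436.200
MSB = 1236.757/2 = 618.3783; MSW = 436.200/20 = 21.8100
F = MSB/MSW = 28.3530
df = (2, 20)
p-value (upper-tail) = 0.00000
At α=0.1: p < α → reject H₀

reject H₀: yes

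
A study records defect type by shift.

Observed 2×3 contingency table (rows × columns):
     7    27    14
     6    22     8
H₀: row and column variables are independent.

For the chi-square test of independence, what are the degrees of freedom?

df = (r−1)(c−1) = (2−1)·(3−1) = 2

degrees of freedom = 2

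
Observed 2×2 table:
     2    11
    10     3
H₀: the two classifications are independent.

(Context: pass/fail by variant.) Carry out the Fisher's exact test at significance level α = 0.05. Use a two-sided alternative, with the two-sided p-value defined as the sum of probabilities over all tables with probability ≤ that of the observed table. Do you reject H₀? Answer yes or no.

Margins: r₁=13, r₂=13, c₁=12, c₂=14, n=26
p_obs = C(13,2)·C(13,10)/C(26,12); sum pmf over tables with pmf ≤ p_obs
p-value (two-sided) = 0.00483
At α=0.05: p < α → reject H₀

reject H₀: yes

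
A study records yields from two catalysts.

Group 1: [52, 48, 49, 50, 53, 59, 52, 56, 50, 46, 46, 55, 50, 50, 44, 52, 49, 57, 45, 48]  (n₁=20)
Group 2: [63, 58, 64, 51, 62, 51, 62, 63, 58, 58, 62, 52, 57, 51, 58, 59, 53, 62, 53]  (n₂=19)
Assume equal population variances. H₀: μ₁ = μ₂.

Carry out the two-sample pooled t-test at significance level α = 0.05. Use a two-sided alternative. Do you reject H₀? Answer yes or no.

reject H₀: yes

x̄₁=50.550, s₁=4.032, n₁=20
x̄₂=57.737, s₂=4.617, n₂=19
s_p² = [19·4.032² + 18·4.617²]/37 = 18.7198
SE = √(s_p²·(1/20+1/19)) = 1.3861
t = (50.550−57.737)/1.3861 = -5.1850
df = 37
p-value (two-sided) = 0.00001
At α=0.05: p < α → reject H₀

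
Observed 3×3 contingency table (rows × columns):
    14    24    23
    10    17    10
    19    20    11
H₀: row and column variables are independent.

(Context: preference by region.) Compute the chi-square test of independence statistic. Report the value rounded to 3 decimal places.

test statistic = 4.883

Row totals [61, 37, 50], col totals [43, 61, 44], n=148
χ² = (14−17.72)²/17.72 + (24−25.14)²/25.14 + (23−18.14)²/18.14 + (10−10.75)²/10.75 + (17−15.25)²/15.25 + (10−11.00)²/11.00 + (19−14.53)²/14.53 + (20−20.61)²/20.61 + (11−14.86)²/14.86 = 4.8831
df = 4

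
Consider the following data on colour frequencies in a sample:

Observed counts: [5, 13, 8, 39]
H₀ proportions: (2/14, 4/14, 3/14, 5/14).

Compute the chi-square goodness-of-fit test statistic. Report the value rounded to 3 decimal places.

test statistic = 16.907

n = 65; E_i = n·p_i = [9.29, 18.57, 13.93, 23.21]
χ² = (5−9.29)²/9.29 + (13−18.57)²/18.57 + (8−13.93)²/13.93 + (39−23.21)²/23.21 = 16.9072
df = 3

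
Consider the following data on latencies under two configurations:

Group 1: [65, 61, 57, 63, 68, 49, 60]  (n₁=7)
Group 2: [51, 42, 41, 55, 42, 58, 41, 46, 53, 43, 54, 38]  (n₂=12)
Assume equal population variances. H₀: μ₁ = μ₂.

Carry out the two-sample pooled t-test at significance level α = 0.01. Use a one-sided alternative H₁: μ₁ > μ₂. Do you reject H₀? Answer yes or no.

x̄₁=60.429, s₁=6.161, n₁=7
x̄₂=47.000, s₂=6.782, n₂=12
s_p² = [6·6.161² + 11·6.782²]/17 = 43.1597
SE = √(s_p²·(1/7+1/12)) = 3.1245
t = (60.429−47.000)/3.1245 = 4.2979
df = 17
p-value (one-sided, H₁ greater) = 0.00024
At α=0.01: p < α → reject H₀

reject H₀: yes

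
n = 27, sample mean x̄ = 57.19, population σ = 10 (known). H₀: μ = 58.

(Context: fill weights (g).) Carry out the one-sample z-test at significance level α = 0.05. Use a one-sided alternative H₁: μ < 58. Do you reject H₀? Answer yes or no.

SE = σ/√n = 10/√27 = 1.9245
z = (x̄−μ₀)/SE = (57.19−58)/1.9245 = -0.4209
p-value (one-sided, H₁ less) = 0.33692
At α=0.05: p ≥ α → fail to reject H₀

reject H₀: no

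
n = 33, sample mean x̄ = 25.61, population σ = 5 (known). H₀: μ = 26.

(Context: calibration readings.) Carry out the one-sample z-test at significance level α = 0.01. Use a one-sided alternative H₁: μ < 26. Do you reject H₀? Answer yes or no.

reject H₀: no

SE = σ/√n = 5/√33 = 0.8704
z = (x̄−μ₀)/SE = (25.61−26)/0.8704 = -0.4481
p-value (one-sided, H₁ less) = 0.32705
At α=0.01: p ≥ α → fail to reject H₀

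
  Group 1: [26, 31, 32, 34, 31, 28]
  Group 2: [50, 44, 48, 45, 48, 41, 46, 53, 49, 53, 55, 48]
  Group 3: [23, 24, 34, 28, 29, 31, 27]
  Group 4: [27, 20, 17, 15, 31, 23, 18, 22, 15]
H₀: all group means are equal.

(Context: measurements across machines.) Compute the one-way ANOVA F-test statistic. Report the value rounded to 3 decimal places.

test statistic = 79.108

Group means [30.33, 48.33, 28.00, 20.89], grand mean 33.706
SSB = Σnᵢ(x̄ᵢ−x̄)² = 4342.170; SSW = ΣΣ(x−x̄ᵢ)² = 548.889
MSB = 4342.170/3 = 1447.3900; MSW = 548.889/30 = 18.2963
F = MSB/MSW = 79.1084
df = (3, 30)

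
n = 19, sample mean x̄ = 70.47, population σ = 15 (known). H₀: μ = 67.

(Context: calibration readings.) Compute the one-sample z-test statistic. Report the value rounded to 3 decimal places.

SE = σ/√n = 15/√19 = 3.4412
z = (x̄−μ₀)/SE = (70.47−67)/3.4412 = 1.0084

test statistic = 1.008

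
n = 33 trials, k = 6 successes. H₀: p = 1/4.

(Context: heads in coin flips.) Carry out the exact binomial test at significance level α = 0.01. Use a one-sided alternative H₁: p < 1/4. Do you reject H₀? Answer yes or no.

reject H₀: no

Exact binomial: n=33, k=6, p₀=1/4=0.2500
P(X≤6) from Σ C(n,i)·p₀^i·(1−p₀)^(n−i)
p-value (one-sided, H₁ less) = 0.24665
At α=0.01: p ≥ α → fail to reject H₀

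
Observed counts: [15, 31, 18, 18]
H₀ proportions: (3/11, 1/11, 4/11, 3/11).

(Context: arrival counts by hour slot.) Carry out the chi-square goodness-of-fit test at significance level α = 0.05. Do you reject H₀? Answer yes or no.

reject H₀: yes

n = 82; E_i = n·p_i = [22.36, 7.45, 29.82, 22.36]
χ² = (15−22.36)²/22.36 + (31−7.45)²/7.45 + (18−29.82)²/29.82 + (18−22.36)²/22.36 = 82.3293
df = 3
p-value (upper-tail) = 0.00000
At α=0.05: p < α → reject H₀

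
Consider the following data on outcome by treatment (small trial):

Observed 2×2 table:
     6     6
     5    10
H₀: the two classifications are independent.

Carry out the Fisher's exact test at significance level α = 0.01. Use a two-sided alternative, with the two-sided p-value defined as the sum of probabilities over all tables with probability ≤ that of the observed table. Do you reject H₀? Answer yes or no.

reject H₀: no

Margins: r₁=12, r₂=15, c₁=11, c₂=16, n=27
p_obs = C(12,6)·C(15,5)/C(27,11); sum pmf over tables with pmf ≤ p_obs
p-value (two-sided) = 0.45165
At α=0.01: p ≥ α → fail to reject H₀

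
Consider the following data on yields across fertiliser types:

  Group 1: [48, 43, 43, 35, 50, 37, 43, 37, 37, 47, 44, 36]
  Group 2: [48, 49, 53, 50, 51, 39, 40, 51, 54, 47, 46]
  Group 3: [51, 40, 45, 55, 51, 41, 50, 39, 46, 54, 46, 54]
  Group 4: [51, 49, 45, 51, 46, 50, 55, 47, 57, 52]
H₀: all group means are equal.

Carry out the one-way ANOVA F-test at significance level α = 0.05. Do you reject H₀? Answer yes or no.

reject H₀: yes

Group means [41.67, 48.00, 47.67, 50.30], grand mean 46.733
SSB = Σnᵢ(x̄ᵢ−x̄)² = 463.367; SSW = ΣΣ(x−x̄ᵢ)² = 1007.433
MSB = 463.367/3 = 154.4556; MSW = 1007.433/41 = 24.5715
F = MSB/MSW = 6.2860
df = (3, 41)
p-value (upper-tail) = 0.00131
At α=0.05: p < α → reject H₀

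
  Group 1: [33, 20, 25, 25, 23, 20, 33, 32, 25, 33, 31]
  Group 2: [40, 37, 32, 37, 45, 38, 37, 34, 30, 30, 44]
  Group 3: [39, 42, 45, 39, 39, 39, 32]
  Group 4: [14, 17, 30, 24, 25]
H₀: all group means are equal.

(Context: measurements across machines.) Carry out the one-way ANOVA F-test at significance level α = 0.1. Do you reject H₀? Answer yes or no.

reject H₀: yes

Group means [27.27, 36.73, 39.29, 22.00], grand mean 32.029
SSB = Σnᵢ(x̄ᵢ−x̄)² = 1363.178; SSW = ΣΣ(x−x̄ᵢ)² = 787.792
MSB = 1363.178/3 = 454.3928; MSW = 787.792/30 = 26.2597
F = MSB/MSW = 17.3038
df = (3, 30)
p-value (upper-tail) = 0.00000
At α=0.1: p < α → reject H₀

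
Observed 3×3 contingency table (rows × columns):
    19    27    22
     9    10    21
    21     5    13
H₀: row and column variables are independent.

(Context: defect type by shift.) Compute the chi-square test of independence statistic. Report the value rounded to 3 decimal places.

test statistic = 16.440

Row totals [68, 40, 39], col totals [49, 42, 56], n=147
χ² = (19−22.67)²/22.67 + (27−19.43)²/19.43 + (22−25.90)²/25.90 + (9−13.33)²/13.33 + (10−11.43)²/11.43 + (21−15.24)²/15.24 + (21−13.00)²/13.00 + (5−11.14)²/11.14 + (13−14.86)²/14.86 = 16.4396
df = 4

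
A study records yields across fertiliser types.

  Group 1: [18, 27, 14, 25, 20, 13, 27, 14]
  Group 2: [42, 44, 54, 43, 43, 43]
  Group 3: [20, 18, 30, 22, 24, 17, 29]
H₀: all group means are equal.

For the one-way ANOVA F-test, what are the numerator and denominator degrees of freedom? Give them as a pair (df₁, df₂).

k = 3 groups, N = 21 total
df = (k−1, N−k) = (3−1, 21−3) = (2, 18)

degrees of freedom = [2, 18]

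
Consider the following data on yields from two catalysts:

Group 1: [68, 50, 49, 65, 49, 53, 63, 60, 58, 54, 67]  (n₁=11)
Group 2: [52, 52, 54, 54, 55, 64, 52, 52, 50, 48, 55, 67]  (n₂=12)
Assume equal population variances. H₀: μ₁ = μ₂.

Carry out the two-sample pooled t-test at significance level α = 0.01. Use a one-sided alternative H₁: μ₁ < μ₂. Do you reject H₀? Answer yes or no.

reject H₀: no

x̄₁=57.818, s₁=7.250, n₁=11
x̄₂=54.583, s₂=5.518, n₂=12
s_p² = [10·7.250² + 11·5.518²]/21 = 40.9787
SE = √(s_p²·(1/11+1/12)) = 2.6721
t = (57.818−54.583)/2.6721 = 1.2106
df = 21
p-value (one-sided, H₁ less) = 0.88025
At α=0.01: p ≥ α → fail to reject H₀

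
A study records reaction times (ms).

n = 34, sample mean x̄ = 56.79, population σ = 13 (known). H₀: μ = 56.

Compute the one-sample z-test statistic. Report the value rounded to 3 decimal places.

test statistic = 0.354

SE = σ/√n = 13/√34 = 2.2295
z = (x̄−μ₀)/SE = (56.79−56)/2.2295 = 0.3543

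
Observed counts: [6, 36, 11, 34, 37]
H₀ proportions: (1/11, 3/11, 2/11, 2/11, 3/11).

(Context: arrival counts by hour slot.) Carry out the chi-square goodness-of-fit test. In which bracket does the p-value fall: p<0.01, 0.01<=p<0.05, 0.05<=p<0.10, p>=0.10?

p-value bracket: p<0.01

n = 124; E_i = n·p_i = [11.27, 33.82, 22.55, 22.55, 33.82]
χ² = (6−11.27)²/11.27 + (36−33.82)²/33.82 + (11−22.55)²/22.55 + (34−22.55)²/22.55 + (37−33.82)²/33.82 = 14.6384
df = 4
p-value (upper-tail) = 0.00551
→ bracket: p<0.01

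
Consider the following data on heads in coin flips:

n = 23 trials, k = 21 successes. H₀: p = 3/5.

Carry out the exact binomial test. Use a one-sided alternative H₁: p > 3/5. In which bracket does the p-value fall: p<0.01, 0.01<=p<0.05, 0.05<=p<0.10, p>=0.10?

Exact binomial: n=23, k=21, p₀=3/5=0.6000
P(X≥21) from Σ C(n,i)·p₀^i·(1−p₀)^(n−i)
p-value (one-sided, H₁ greater) = 0.00102
→ bracket: p<0.01

p-value bracket: p<0.01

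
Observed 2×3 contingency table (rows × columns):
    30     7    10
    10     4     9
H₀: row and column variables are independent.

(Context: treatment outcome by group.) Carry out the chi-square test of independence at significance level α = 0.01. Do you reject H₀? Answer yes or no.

reject H₀: no

Row totals [47, 23], col totals [40, 11, 19], n=70
χ² = (30−26.86)²/26.86 + (7−7.39)²/7.39 + (10−12.76)²/12.76 + (10−13.14)²/13.14 + (4−3.61)²/3.61 + (9−6.24)²/6.24 = 2.9942
df = 2
p-value (upper-tail) = 0.22378
At α=0.01: p ≥ α → fail to reject H₀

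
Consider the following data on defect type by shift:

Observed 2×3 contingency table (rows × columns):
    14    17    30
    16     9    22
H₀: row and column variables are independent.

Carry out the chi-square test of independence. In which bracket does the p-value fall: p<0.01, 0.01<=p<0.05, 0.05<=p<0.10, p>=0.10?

p-value bracket: p>=0.10

Row totals [61, 47], col totals [30, 26, 52], n=108
χ² = (14−16.94)²/16.94 + (17−14.69)²/14.69 + (30−29.37)²/29.37 + (16−13.06)²/13.06 + (9−11.31)²/11.31 + (22−22.63)²/22.63 = 2.0452
df = 2
p-value (upper-tail) = 0.35966
→ bracket: p>=0.10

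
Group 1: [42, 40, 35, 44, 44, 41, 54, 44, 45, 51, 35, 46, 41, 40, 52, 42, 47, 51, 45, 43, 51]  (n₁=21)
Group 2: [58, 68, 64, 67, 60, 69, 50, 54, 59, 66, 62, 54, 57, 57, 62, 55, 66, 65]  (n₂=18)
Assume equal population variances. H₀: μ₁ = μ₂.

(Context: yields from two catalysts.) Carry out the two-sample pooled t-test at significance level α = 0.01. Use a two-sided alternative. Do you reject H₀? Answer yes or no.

reject H₀: yes

x̄₁=44.429, s₁=5.211, n₁=21
x̄₂=60.722, s₂=5.560, n₂=18
s_p² = [20·5.211² + 17·5.560²]/37 = 28.8852
SE = √(s_p²·(1/21+1/18)) = 1.7263
t = (44.429−60.722)/1.7263 = -9.4383
df = 37
p-value (two-sided) = 0.00000
At α=0.01: p < α → reject H₀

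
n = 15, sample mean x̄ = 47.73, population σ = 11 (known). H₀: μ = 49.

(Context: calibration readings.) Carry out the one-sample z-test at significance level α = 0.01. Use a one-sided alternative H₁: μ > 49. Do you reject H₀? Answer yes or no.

reject H₀: no

SE = σ/√n = 11/√15 = 2.8402
z = (x̄−μ₀)/SE = (47.73−49)/2.8402 = -0.4472
p-value (one-sided, H₁ greater) = 0.67262
At α=0.01: p ≥ α → fail to reject H₀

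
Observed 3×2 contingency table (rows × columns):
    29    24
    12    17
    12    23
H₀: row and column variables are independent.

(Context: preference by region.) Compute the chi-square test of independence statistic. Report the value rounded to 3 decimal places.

Row totals [53, 29, 35], col totals [53, 64], n=117
χ² = (29−24.01)²/24.01 + (24−28.99)²/28.99 + (12−13.14)²/13.14 + (17−15.86)²/15.86 + (12−15.85)²/15.85 + (23−19.15)²/19.15 = 3.7902
df = 2

test statistic = 3.790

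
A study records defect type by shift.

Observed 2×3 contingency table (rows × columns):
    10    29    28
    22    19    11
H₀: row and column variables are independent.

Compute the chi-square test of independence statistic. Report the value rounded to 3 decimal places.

Row totals [67, 52], col totals [32, 48, 39], n=119
χ² = (10−18.02)²/18.02 + (29−27.03)²/27.03 + (28−21.96)²/21.96 + (22−13.98)²/13.98 + (19−20.97)²/20.97 + (11−17.04)²/17.04 = 12.2982
df = 2

test statistic = 12.298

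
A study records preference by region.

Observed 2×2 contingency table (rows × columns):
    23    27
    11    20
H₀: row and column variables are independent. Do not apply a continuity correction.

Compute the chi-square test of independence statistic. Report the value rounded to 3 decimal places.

Row totals [50, 31], col totals [34, 47], n=81
χ² = (23−20.99)²/20.99 + (27−29.01)²/29.01 + (11−13.01)²/13.01 + (20−17.99)²/17.99 = 0.8689
df = 1

test statistic = 0.869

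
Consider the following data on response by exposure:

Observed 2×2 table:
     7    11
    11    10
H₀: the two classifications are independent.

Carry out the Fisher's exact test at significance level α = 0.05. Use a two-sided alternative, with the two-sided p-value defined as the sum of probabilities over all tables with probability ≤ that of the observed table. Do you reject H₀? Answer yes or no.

reject H₀: no

Margins: r₁=18, r₂=21, c₁=18, c₂=21, n=39
p_obs = C(18,7)·C(21,11)/C(39,18); sum pmf over tables with pmf ≤ p_obs
p-value (two-sided) = 0.52333
At α=0.05: p ≥ α → fail to reject H₀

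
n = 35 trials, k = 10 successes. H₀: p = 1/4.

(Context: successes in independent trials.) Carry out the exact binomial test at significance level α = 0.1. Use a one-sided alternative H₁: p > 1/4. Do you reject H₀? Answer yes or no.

reject H₀: no

Exact binomial: n=35, k=10, p₀=1/4=0.2500
P(X≥10) from Σ C(n,i)·p₀^i·(1−p₀)^(n−i)
p-value (one-sided, H₁ greater) = 0.37368
At α=0.1: p ≥ α → fail to reject H₀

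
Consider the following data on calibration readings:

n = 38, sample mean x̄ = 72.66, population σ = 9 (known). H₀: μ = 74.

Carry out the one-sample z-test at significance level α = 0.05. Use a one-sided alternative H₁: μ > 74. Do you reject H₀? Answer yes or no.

reject H₀: no

SE = σ/√n = 9/√38 = 1.4600
z = (x̄−μ₀)/SE = (72.66−74)/1.4600 = -0.9178
p-value (one-sided, H₁ greater) = 0.82064
At α=0.05: p ≥ α → fail to reject H₀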